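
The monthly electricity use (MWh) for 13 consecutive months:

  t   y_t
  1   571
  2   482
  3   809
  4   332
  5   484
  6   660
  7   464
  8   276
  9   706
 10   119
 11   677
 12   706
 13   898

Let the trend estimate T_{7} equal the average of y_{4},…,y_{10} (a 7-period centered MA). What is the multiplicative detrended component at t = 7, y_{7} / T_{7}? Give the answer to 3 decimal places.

Trend T_7 = (332 + 484 + 660 + 464 + 276 + 706 + 119) / 7 = 3041/7 = 434.42857
Ratio to trend: 464 / 434.42857 = 1.068

1.068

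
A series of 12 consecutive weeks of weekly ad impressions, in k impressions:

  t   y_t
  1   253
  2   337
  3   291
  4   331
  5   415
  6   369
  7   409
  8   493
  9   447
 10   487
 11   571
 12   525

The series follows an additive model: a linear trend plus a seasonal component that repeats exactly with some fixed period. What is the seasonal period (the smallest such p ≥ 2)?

3

First differences y_{t+1} − y_t: 84, -46, 40, 84, -46, 40, 84, -46, …
The difference pattern repeats every 3 terms and not for any smaller step, so p = 3.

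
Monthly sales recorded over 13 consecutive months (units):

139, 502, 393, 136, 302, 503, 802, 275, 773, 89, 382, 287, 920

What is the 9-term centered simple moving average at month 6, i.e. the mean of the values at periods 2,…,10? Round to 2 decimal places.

Sum of periods 2–10: 502 + 393 + 136 + 302 + 503 + 802 + 275 + 773 + 89 = 3775
Divide by 9: 3775 / 9 = 419.44

419.44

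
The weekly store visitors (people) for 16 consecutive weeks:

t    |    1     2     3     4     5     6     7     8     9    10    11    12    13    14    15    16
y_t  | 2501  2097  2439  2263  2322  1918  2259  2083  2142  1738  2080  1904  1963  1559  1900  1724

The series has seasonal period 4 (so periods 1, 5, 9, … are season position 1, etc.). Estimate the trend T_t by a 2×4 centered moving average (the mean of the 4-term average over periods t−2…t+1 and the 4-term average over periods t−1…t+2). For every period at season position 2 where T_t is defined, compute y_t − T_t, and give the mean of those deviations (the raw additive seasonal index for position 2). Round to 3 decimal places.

Season position 2 occurs at t = 6, 10, 14 (where T_t is defined).
t=6: T_6 = 2168.00000; y_6 − T_6 = 1918 − 2168.00000 = -250.00000
t=10: T_10 = 1988.37500; y_10 − T_10 = 1738 − 1988.37500 = -250.37500
t=14: T_14 = 1809.00000; y_14 − T_14 = 1559 − 1809.00000 = -250.00000
Mean deviation: (-250.00000 + -250.37500 + -250.00000) / 3 = -250.125

-250.125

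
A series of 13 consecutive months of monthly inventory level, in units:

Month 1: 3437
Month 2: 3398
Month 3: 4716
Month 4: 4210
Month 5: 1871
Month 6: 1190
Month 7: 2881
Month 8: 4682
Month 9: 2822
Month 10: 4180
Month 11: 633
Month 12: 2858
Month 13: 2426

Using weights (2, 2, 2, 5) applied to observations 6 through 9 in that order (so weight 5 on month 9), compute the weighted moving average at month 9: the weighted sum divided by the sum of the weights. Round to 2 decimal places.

Weighted sum: 2·1190 + 2·2881 + 2·4682 + 5·2822 = 2380 + 5762 + 9364 + 14110 = 31616
Weight total: 2 + 2 + 2 + 5 = 11
WMA = 31616 / 11 = 2874.18

2874.18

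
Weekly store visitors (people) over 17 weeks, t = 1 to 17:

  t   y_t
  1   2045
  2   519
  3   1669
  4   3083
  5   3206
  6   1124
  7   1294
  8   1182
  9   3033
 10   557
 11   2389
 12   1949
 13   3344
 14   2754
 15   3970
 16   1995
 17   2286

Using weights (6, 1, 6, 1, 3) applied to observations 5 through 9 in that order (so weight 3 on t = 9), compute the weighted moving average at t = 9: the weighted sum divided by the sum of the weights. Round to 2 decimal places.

Weighted sum: 6·3206 + 1·1124 + 6·1294 + 1·1182 + 3·3033 = 19236 + 1124 + 7764 + 1182 + 9099 = 38405
Weight total: 6 + 1 + 6 + 1 + 3 = 17
WMA = 38405 / 17 = 2259.12

2259.12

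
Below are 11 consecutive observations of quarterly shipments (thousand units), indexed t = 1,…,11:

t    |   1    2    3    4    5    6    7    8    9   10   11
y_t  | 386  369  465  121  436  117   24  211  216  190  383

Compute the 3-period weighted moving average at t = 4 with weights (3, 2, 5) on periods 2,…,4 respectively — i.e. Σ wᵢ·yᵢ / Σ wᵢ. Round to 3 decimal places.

Weighted sum: 3·369 + 2·465 + 5·121 = 1107 + 930 + 605 = 2642
Weight total: 3 + 2 + 5 = 10
WMA = 2642 / 10 = 264.200

264.200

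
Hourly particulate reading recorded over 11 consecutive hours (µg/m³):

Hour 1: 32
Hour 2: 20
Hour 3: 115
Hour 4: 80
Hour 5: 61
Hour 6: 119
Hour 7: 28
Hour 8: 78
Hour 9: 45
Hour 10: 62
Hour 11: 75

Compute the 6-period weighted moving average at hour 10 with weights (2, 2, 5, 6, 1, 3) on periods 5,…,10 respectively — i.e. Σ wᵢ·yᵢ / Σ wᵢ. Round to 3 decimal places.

63.105

Weighted sum: 2·61 + 2·119 + 5·28 + 6·78 + 1·45 + 3·62 = 122 + 238 + 140 + 468 + 45 + 186 = 1199
Weight total: 2 + 2 + 5 + 6 + 1 + 3 = 19
WMA = 1199 / 19 = 63.105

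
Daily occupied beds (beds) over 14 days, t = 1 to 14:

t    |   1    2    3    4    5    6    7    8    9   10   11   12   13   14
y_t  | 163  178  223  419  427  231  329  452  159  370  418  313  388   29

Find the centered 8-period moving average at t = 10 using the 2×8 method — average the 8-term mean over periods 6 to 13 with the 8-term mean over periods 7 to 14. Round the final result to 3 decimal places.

Sum over 6–13: 231 + 329 + 452 + 159 + 370 + 418 + 313 + 388 = 2660
Sum over 7–14: 329 + 452 + 159 + 370 + 418 + 313 + 388 + 29 = 2458
CMA at t=10 = (2660 + 2458) / (2·8) = 5118 / 16 = 319.875

319.875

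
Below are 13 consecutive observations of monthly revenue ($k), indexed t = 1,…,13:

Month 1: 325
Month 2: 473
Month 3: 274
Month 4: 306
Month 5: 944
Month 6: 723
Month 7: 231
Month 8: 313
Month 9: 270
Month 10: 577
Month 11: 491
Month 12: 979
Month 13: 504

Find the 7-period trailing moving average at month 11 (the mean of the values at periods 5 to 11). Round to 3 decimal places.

507.000

Sum of periods 5–11: 944 + 723 + 231 + 313 + 270 + 577 + 491 = 3549
Divide by 7: 3549 / 7 = 507.000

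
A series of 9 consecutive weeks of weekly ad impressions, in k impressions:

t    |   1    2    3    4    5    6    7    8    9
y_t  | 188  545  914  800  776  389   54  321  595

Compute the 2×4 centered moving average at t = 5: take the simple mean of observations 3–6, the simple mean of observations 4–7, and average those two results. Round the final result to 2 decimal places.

Sum over 3–6: 914 + 800 + 776 + 389 = 2879
Sum over 4–7: 800 + 776 + 389 + 54 = 2019
CMA at t=5 = (2879 + 2019) / (2·4) = 4898 / 8 = 612.25

612.25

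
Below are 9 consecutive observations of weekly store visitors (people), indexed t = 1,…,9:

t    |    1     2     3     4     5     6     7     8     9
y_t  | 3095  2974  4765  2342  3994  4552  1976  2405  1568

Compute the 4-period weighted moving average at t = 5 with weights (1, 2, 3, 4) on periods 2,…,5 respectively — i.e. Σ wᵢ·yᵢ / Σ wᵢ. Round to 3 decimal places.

Weighted sum: 1·2974 + 2·4765 + 3·2342 + 4·3994 = 2974 + 9530 + 7026 + 15976 = 35506
Weight total: 1 + 2 + 3 + 4 = 10
WMA = 35506 / 10 = 3550.600

3550.600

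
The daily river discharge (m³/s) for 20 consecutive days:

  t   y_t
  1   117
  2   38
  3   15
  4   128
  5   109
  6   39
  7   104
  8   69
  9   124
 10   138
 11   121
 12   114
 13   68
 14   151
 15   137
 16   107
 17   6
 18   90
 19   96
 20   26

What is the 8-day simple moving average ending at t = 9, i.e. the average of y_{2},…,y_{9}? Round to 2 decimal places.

Sum of periods 2–9: 38 + 15 + 128 + 109 + 39 + 104 + 69 + 124 = 626
Divide by 8: 626 / 8 = 78.25

78.25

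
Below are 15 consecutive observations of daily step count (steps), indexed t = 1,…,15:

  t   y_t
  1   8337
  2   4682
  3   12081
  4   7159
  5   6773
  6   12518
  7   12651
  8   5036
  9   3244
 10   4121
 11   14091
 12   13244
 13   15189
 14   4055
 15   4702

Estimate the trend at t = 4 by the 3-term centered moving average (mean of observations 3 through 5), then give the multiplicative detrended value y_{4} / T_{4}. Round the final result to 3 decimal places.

0.826

Trend T_4 = (12081 + 7159 + 6773) / 3 = 26013/3 = 8671.00000
Ratio to trend: 7159 / 8671.00000 = 0.826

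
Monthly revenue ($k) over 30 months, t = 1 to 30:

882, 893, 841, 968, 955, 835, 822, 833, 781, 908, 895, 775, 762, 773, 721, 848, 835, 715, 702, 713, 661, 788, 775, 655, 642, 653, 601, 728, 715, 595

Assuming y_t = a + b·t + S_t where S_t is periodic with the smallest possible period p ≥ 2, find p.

6

First differences y_{t+1} − y_t: 11, -52, 127, -13, -120, -13, 11, -52, 127, -13, -120, -13, 11, -52, …
The difference pattern repeats every 6 terms and not for any smaller step, so p = 6.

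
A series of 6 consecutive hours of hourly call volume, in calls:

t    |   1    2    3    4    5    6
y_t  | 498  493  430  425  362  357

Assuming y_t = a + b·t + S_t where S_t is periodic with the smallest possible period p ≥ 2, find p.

First differences y_{t+1} − y_t: -5, -63, -5, -63, -5, …
The difference pattern repeats every 2 terms and not for any smaller step, so p = 2.

2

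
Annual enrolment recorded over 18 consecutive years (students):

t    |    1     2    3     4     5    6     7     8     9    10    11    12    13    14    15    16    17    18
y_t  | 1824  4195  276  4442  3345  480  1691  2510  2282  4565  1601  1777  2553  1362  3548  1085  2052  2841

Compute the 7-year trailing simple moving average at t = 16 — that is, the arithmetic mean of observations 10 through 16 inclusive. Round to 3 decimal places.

Sum of periods 10–16: 4565 + 1601 + 1777 + 2553 + 1362 + 3548 + 1085 = 16491
Divide by 7: 16491 / 7 = 2355.857

2355.857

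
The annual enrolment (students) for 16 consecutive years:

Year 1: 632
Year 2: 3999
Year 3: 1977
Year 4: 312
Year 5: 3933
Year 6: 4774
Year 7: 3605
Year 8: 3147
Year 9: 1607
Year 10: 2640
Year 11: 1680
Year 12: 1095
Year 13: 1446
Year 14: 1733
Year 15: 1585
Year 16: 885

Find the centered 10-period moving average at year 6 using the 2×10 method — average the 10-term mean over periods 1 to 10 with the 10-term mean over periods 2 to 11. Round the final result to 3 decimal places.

2715.000

Sum over 1–10: 632 + 3999 + 1977 + 312 + 3933 + 4774 + 3605 + 3147 + 1607 + 2640 = 26626
Sum over 2–11: 3999 + 1977 + 312 + 3933 + 4774 + 3605 + 3147 + 1607 + 2640 + 1680 = 27674
CMA at t=6 = (26626 + 27674) / (2·10) = 54300 / 20 = 2715.000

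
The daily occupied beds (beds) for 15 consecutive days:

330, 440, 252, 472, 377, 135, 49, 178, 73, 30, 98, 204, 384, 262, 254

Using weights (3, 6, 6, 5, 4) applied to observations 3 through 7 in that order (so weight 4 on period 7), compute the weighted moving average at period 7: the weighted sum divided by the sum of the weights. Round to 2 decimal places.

Weighted sum: 3·252 + 6·472 + 6·377 + 5·135 + 4·49 = 756 + 2832 + 2262 + 675 + 196 = 6721
Weight total: 3 + 6 + 6 + 5 + 4 = 24
WMA = 6721 / 24 = 280.04

280.04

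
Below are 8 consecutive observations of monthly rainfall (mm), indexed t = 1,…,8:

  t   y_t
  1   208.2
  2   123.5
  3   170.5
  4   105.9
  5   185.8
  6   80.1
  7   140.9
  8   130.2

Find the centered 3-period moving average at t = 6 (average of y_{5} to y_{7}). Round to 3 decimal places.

Sum of periods 5–7: 185.8 + 80.1 + 140.9 = 406.8
Divide by 3: 406.8 / 3 = 135.600

135.600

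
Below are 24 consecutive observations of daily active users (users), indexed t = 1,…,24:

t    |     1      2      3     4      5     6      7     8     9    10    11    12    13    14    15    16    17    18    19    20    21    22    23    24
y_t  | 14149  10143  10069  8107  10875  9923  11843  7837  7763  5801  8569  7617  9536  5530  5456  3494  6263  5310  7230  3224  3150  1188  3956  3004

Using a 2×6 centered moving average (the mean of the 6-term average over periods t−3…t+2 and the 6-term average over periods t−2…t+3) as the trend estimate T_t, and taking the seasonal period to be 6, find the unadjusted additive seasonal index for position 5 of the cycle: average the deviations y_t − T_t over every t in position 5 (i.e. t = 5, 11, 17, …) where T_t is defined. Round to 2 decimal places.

Season position 5 occurs at t = 5, 11, 17 (where T_t is defined).
t=5: T_5 = 9967.8333; y_5 − T_5 = 10875 − 9967.8333 = 907.1667
t=11: T_11 = 7661.5833; y_11 − T_11 = 8569 − 7661.5833 = 907.4167
t=17: T_17 = 5355.0000; y_17 − T_17 = 6263 − 5355.0000 = 908.0000
Mean deviation: (907.1667 + 907.4167 + 908.0000) / 3 = 907.53

907.53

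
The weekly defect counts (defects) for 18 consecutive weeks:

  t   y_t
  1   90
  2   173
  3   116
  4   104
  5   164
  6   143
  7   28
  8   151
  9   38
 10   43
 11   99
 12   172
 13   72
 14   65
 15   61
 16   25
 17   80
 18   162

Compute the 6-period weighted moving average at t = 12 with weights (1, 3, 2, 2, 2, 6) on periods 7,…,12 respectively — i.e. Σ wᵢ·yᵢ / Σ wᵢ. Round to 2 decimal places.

117.06

Weighted sum: 1·28 + 3·151 + 2·38 + 2·43 + 2·99 + 6·172 = 28 + 453 + 76 + 86 + 198 + 1032 = 1873
Weight total: 1 + 3 + 2 + 2 + 2 + 6 = 16
WMA = 1873 / 16 = 117.06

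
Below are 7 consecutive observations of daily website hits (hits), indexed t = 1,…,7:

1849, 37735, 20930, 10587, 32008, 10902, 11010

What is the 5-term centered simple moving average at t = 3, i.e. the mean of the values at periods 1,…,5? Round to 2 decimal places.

20621.80

Sum of periods 1–5: 1849 + 37735 + 20930 + 10587 + 32008 = 103109
Divide by 5: 103109 / 5 = 20621.80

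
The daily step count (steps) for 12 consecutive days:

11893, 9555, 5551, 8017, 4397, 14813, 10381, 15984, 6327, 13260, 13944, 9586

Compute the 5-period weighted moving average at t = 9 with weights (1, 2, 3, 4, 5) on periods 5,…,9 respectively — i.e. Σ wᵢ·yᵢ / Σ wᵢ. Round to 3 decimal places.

Weighted sum: 1·4397 + 2·14813 + 3·10381 + 4·15984 + 5·6327 = 4397 + 29626 + 31143 + 63936 + 31635 = 160737
Weight total: 1 + 2 + 3 + 4 + 5 = 15
WMA = 160737 / 15 = 10715.800

10715.800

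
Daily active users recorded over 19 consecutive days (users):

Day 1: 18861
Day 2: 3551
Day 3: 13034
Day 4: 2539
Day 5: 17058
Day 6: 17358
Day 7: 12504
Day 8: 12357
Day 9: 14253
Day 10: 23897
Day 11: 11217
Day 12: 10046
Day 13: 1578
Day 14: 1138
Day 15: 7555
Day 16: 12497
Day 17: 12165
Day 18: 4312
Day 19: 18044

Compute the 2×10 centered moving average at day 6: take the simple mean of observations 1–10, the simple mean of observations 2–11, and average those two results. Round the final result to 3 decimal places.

13159.000

Sum over 1–10: 18861 + 3551 + 13034 + 2539 + 17058 + 17358 + 12504 + 12357 + 14253 + 23897 = 135412
Sum over 2–11: 3551 + 13034 + 2539 + 17058 + 17358 + 12504 + 12357 + 14253 + 23897 + 11217 = 127768
CMA at t=6 = (135412 + 127768) / (2·10) = 263180 / 20 = 13159.000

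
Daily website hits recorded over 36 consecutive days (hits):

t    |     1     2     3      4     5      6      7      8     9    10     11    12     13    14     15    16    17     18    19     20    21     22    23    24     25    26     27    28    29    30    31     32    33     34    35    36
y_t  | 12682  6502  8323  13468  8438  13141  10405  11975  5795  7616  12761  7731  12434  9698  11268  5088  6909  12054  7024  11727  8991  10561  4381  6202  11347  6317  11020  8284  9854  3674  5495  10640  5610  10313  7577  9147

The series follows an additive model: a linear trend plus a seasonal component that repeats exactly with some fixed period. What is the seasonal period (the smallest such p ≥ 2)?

First differences y_{t+1} − y_t: -6180, 1821, 5145, -5030, 4703, -2736, 1570, -6180, 1821, 5145, -5030, 4703, -2736, 1570, -6180, 1821, …
The difference pattern repeats every 7 terms and not for any smaller step, so p = 7.

7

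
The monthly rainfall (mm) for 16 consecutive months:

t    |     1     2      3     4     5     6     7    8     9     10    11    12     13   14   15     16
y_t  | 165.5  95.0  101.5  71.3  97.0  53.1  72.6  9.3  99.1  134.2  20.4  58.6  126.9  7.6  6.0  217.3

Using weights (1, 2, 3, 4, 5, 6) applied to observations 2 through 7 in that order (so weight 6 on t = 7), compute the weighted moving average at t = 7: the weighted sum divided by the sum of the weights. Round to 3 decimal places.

Weighted sum: 1·95.0 + 2·101.5 + 3·71.3 + 4·97.0 + 5·53.1 + 6·72.6 = 95.0 + 203.0 + 213.9 + 388.0 + 265.5 + 435.6 = 1601.0
Weight total: 1 + 2 + 3 + 4 + 5 + 6 = 21
WMA = 1601.0 / 21 = 76.238

76.238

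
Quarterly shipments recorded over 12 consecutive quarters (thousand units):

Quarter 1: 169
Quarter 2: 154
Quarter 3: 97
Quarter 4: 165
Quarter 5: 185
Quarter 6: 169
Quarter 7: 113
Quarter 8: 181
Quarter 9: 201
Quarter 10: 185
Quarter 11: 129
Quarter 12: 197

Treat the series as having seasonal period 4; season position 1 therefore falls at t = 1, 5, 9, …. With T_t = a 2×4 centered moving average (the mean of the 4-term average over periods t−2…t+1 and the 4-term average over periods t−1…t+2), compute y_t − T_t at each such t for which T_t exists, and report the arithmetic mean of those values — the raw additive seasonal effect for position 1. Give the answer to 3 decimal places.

Season position 1 occurs at t = 5, 9 (where T_t is defined).
t=5: T_5 = 156.00000; y_5 − T_5 = 185 − 156.00000 = 29.00000
t=9: T_9 = 172.00000; y_9 − T_9 = 201 − 172.00000 = 29.00000
Mean deviation: (29.00000 + 29.00000) / 2 = 29.000

29.000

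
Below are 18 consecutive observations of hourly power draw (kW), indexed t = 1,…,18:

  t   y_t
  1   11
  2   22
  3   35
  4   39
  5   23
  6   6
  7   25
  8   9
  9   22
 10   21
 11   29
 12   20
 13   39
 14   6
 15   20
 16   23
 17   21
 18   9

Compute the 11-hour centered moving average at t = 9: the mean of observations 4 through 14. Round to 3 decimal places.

21.727

Sum of periods 4–14: 39 + 23 + 6 + 25 + 9 + 22 + 21 + 29 + 20 + 39 + 6 = 239
Divide by 11: 239 / 11 = 21.727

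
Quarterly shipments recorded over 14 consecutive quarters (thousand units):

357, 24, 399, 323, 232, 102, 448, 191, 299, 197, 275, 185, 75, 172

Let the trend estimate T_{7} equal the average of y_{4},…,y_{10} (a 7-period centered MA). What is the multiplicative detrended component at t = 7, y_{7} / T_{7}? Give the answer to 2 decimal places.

Trend T_7 = (323 + 232 + 102 + 448 + 191 + 299 + 197) / 7 = 1792/7 = 256.0000
Ratio to trend: 448 / 256.0000 = 1.75

1.75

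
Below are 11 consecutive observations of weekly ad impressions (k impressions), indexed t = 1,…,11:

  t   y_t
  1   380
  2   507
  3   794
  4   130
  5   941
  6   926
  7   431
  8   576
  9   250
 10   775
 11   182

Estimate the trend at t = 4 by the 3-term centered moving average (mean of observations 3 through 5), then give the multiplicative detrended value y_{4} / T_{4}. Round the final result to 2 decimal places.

0.21

Trend T_4 = (794 + 130 + 941) / 3 = 1865/3 = 621.6667
Ratio to trend: 130 / 621.6667 = 0.21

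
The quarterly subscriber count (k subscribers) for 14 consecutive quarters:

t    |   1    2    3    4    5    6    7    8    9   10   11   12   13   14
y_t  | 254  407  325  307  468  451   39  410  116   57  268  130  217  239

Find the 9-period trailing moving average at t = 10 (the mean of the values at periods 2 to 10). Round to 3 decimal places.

Sum of periods 2–10: 407 + 325 + 307 + 468 + 451 + 39 + 410 + 116 + 57 = 2580
Divide by 9: 2580 / 9 = 286.667

286.667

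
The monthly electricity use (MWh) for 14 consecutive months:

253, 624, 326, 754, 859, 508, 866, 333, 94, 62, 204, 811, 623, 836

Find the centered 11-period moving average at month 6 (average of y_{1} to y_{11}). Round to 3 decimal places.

Sum of periods 1–11: 253 + 624 + 326 + 754 + 859 + 508 + 866 + 333 + 94 + 62 + 204 = 4883
Divide by 11: 4883 / 11 = 443.909

443.909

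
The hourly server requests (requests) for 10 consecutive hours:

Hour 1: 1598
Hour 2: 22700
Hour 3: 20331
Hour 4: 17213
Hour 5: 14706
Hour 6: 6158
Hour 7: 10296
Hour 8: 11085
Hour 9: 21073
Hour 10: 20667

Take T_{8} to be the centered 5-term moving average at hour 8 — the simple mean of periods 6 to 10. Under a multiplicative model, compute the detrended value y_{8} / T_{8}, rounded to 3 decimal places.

0.800

Trend T_8 = (6158 + 10296 + 11085 + 21073 + 20667) / 5 = 69279/5 = 13855.80000
Ratio to trend: 11085 / 13855.80000 = 0.800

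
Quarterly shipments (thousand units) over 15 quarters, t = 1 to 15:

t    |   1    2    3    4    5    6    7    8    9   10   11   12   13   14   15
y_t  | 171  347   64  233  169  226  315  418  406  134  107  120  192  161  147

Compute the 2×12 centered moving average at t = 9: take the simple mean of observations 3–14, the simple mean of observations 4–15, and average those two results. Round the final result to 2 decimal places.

215.54

Sum over 3–14: 64 + 233 + 169 + 226 + 315 + 418 + 406 + 134 + 107 + 120 + 192 + 161 = 2545
Sum over 4–15: 233 + 169 + 226 + 315 + 418 + 406 + 134 + 107 + 120 + 192 + 161 + 147 = 2628
CMA at t=9 = (2545 + 2628) / (2·12) = 5173 / 24 = 215.54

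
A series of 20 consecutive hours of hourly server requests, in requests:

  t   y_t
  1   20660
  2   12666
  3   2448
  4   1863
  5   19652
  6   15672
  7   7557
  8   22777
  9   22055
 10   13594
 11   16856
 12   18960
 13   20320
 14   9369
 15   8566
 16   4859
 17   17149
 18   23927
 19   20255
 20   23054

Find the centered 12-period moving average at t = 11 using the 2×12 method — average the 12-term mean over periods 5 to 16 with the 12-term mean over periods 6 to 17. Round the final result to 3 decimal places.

Sum over 5–16: 19652 + 15672 + 7557 + 22777 + 22055 + 13594 + 16856 + 18960 + 20320 + 9369 + 8566 + 4859 = 180237
Sum over 6–17: 15672 + 7557 + 22777 + 22055 + 13594 + 16856 + 18960 + 20320 + 9369 + 8566 + 4859 + 17149 = 177734
CMA at t=11 = (180237 + 177734) / (2·12) = 357971 / 24 = 14915.458

14915.458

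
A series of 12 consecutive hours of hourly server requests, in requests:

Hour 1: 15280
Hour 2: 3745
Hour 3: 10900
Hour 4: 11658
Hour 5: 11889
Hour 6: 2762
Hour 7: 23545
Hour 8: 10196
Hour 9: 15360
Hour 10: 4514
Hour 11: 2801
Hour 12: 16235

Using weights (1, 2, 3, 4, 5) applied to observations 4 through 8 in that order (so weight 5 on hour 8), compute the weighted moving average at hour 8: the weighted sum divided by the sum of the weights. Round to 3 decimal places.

Weighted sum: 1·11658 + 2·11889 + 3·2762 + 4·23545 + 5·10196 = 11658 + 23778 + 8286 + 94180 + 50980 = 188882
Weight total: 1 + 2 + 3 + 4 + 5 = 15
WMA = 188882 / 15 = 12592.133

12592.133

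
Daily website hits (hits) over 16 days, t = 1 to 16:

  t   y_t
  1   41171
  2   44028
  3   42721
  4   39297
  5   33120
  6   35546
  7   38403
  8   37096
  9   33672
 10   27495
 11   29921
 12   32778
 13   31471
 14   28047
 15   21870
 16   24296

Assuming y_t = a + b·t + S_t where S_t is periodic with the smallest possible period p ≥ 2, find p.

First differences y_{t+1} − y_t: 2857, -1307, -3424, -6177, 2426, 2857, -1307, -3424, -6177, 2426, 2857, -1307, …
The difference pattern repeats every 5 terms and not for any smaller step, so p = 5.

5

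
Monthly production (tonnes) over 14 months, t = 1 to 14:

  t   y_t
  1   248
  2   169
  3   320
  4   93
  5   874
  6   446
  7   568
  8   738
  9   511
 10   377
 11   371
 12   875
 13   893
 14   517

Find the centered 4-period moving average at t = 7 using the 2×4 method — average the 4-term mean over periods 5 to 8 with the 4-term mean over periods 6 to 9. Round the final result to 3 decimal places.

Sum over 5–8: 874 + 446 + 568 + 738 = 2626
Sum over 6–9: 446 + 568 + 738 + 511 = 2263
CMA at t=7 = (2626 + 2263) / (2·4) = 4889 / 8 = 611.125

611.125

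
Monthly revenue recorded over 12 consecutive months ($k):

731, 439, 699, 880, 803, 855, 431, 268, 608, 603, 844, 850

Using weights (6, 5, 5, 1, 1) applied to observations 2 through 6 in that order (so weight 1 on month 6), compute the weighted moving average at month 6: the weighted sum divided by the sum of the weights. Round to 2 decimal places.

677.06

Weighted sum: 6·439 + 5·699 + 5·880 + 1·803 + 1·855 = 2634 + 3495 + 4400 + 803 + 855 = 12187
Weight total: 6 + 5 + 5 + 1 + 1 = 18
WMA = 12187 / 18 = 677.06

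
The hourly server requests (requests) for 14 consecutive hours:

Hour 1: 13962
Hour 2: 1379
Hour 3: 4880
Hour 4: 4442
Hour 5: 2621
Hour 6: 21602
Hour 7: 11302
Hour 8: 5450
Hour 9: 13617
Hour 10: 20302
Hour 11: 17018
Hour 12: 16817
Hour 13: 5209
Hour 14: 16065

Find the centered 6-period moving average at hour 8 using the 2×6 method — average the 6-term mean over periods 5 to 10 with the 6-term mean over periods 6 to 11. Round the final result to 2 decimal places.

13682.08

Sum over 5–10: 2621 + 21602 + 11302 + 5450 + 13617 + 20302 = 74894
Sum over 6–11: 21602 + 11302 + 5450 + 13617 + 20302 + 17018 = 89291
CMA at t=8 = (74894 + 89291) / (2·6) = 164185 / 12 = 13682.08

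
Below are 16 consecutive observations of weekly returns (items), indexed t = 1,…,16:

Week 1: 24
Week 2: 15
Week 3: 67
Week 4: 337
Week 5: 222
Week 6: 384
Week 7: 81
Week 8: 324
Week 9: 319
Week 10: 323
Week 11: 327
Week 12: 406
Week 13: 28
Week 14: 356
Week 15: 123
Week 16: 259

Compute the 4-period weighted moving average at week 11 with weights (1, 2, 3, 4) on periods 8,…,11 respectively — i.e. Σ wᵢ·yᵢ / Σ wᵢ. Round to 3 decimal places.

323.900

Weighted sum: 1·324 + 2·319 + 3·323 + 4·327 = 324 + 638 + 969 + 1308 = 3239
Weight total: 1 + 2 + 3 + 4 = 10
WMA = 3239 / 10 = 323.900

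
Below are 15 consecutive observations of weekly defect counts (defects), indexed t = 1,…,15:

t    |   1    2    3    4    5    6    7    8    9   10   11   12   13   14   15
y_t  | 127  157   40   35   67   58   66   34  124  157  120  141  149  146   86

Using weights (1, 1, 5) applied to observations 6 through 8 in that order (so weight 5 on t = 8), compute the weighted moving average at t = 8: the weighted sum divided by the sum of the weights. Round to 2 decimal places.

42.00

Weighted sum: 1·58 + 1·66 + 5·34 = 58 + 66 + 170 = 294
Weight total: 1 + 1 + 5 = 7
WMA = 294 / 7 = 42.00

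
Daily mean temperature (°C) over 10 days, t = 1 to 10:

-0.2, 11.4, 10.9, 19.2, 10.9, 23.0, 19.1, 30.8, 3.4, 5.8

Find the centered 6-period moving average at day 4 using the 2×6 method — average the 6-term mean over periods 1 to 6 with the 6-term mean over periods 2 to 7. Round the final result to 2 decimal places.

14.14

Sum over 1–6: (-0.2) + 11.4 + 10.9 + 19.2 + 10.9 + 23.0 = 75.2
Sum over 2–7: 11.4 + 10.9 + 19.2 + 10.9 + 23.0 + 19.1 = 94.5
CMA at t=4 = (75.2 + 94.5) / (2·6) = 169.7 / 12 = 14.14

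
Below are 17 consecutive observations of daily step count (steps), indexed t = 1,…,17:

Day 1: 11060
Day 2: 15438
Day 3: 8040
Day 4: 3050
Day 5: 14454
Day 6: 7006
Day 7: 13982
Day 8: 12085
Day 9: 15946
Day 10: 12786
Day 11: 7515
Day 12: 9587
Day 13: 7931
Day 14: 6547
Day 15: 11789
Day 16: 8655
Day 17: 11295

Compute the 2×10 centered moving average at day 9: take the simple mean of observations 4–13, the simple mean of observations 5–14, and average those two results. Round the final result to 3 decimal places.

10609.050

Sum over 4–13: 3050 + 14454 + 7006 + 13982 + 12085 + 15946 + 12786 + 7515 + 9587 + 7931 = 104342
Sum over 5–14: 14454 + 7006 + 13982 + 12085 + 15946 + 12786 + 7515 + 9587 + 7931 + 6547 = 107839
CMA at t=9 = (104342 + 107839) / (2·10) = 212181 / 20 = 10609.050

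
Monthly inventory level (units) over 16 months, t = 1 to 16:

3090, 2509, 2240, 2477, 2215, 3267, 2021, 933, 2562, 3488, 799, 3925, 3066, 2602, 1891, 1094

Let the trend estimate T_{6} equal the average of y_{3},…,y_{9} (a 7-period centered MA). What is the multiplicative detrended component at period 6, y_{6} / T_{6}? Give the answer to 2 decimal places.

Trend T_6 = (2240 + 2477 + 2215 + 3267 + 2021 + 933 + 2562) / 7 = 15715/7 = 2245.0000
Ratio to trend: 3267 / 2245.0000 = 1.46

1.46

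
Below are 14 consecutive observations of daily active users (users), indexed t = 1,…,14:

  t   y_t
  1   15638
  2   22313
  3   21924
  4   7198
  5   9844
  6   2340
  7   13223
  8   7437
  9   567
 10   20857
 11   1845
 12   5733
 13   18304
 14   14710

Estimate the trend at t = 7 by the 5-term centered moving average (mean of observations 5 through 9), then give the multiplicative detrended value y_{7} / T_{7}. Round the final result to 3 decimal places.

Trend T_7 = (9844 + 2340 + 13223 + 7437 + 567) / 5 = 33411/5 = 6682.20000
Ratio to trend: 13223 / 6682.20000 = 1.979

1.979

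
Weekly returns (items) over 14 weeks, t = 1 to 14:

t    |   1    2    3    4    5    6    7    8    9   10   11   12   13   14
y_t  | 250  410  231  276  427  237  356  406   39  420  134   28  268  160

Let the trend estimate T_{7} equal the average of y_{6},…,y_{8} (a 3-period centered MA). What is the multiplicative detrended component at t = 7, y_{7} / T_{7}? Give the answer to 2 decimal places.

Trend T_7 = (237 + 356 + 406) / 3 = 999/3 = 333.0000
Ratio to trend: 356 / 333.0000 = 1.07

1.07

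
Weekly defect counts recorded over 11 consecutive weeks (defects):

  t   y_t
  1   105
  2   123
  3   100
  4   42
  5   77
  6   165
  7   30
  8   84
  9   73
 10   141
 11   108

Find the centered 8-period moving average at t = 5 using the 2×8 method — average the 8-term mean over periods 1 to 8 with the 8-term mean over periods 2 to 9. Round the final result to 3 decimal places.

Sum over 1–8: 105 + 123 + 100 + 42 + 77 + 165 + 30 + 84 = 726
Sum over 2–9: 123 + 100 + 42 + 77 + 165 + 30 + 84 + 73 = 694
CMA at t=5 = (726 + 694) / (2·8) = 1420 / 16 = 88.750

88.750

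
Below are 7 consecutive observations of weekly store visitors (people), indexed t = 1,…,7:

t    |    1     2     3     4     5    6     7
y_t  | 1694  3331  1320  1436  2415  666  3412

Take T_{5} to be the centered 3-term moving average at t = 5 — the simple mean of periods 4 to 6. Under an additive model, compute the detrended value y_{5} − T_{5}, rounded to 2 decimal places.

Trend T_5 = (1436 + 2415 + 666) / 3 = 4517/3 = 1505.6667
Detrended value: 2415 − 1505.6667 = 909.33

909.33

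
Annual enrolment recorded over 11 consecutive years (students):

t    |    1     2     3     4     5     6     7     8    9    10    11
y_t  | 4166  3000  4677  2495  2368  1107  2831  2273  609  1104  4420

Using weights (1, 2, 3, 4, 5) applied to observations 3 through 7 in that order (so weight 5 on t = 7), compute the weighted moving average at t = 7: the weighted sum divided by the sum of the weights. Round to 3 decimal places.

2356.933

Weighted sum: 1·4677 + 2·2495 + 3·2368 + 4·1107 + 5·2831 = 4677 + 4990 + 7104 + 4428 + 14155 = 35354
Weight total: 1 + 2 + 3 + 4 + 5 = 15
WMA = 35354 / 15 = 2356.933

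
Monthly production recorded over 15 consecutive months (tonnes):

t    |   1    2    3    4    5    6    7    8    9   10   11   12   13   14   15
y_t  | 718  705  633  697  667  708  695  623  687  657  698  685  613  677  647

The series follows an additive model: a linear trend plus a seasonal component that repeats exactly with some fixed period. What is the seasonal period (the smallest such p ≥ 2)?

5

First differences y_{t+1} − y_t: -13, -72, 64, -30, 41, -13, -72, 64, -30, 41, -13, -72, …
The difference pattern repeats every 5 terms and not for any smaller step, so p = 5.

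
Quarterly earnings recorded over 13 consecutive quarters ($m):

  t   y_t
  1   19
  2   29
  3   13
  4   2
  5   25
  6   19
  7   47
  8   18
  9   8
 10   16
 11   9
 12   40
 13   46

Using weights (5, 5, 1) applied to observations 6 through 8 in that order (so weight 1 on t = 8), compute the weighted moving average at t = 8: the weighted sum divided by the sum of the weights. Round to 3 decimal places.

31.636

Weighted sum: 5·19 + 5·47 + 1·18 = 95 + 235 + 18 = 348
Weight total: 5 + 5 + 1 = 11
WMA = 348 / 11 = 31.636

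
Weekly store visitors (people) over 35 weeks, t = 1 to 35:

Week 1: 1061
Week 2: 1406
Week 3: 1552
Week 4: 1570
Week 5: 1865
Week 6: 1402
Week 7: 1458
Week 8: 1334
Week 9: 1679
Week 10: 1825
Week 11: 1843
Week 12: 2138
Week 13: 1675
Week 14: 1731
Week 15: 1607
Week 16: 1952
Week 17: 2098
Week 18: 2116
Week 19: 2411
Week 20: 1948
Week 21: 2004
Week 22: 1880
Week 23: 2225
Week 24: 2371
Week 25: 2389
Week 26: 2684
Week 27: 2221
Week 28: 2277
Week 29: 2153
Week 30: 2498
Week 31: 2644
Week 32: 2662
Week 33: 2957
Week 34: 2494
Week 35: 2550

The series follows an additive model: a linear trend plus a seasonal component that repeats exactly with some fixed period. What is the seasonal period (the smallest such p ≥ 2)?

First differences y_{t+1} − y_t: 345, 146, 18, 295, -463, 56, -124, 345, 146, 18, 295, -463, 56, -124, 345, 146, …
The difference pattern repeats every 7 terms and not for any smaller step, so p = 7.

7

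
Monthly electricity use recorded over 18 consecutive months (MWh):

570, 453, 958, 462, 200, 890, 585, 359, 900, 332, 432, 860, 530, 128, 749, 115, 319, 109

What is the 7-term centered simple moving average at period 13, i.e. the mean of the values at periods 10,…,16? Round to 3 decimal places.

Sum of periods 10–16: 332 + 432 + 860 + 530 + 128 + 749 + 115 = 3146
Divide by 7: 3146 / 7 = 449.429

449.429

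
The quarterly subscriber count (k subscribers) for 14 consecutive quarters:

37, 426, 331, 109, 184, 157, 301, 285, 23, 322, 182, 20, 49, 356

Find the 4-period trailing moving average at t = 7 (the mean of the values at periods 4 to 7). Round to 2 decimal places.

187.75

Sum of periods 4–7: 109 + 184 + 157 + 301 = 751
Divide by 4: 751 / 4 = 187.75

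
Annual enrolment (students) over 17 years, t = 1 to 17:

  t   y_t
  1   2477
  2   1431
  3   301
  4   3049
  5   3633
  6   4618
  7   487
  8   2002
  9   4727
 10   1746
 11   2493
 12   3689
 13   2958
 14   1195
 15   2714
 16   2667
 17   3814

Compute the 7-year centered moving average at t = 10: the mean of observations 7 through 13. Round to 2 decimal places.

Sum of periods 7–13: 487 + 2002 + 4727 + 1746 + 2493 + 3689 + 2958 = 18102
Divide by 7: 18102 / 7 = 2586.00

2586.00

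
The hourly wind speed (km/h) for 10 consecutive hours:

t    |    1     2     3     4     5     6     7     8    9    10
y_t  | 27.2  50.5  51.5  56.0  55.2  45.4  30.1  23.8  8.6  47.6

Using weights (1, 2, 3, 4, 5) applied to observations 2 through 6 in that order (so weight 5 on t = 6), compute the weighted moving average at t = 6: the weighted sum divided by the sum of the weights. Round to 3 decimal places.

Weighted sum: 1·50.5 + 2·51.5 + 3·56.0 + 4·55.2 + 5·45.4 = 50.5 + 103.0 + 168.0 + 220.8 + 227.0 = 769.3
Weight total: 1 + 2 + 3 + 4 + 5 = 15
WMA = 769.3 / 15 = 51.287

51.287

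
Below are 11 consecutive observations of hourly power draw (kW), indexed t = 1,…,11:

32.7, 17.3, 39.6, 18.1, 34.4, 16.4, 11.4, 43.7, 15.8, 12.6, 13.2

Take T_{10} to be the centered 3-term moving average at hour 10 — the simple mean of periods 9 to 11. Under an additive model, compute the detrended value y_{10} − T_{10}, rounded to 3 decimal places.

-1.267

Trend T_10 = (15.8 + 12.6 + 13.2) / 3 = 41.6/3 = 13.86667
Detrended value: 12.6 − 13.86667 = -1.267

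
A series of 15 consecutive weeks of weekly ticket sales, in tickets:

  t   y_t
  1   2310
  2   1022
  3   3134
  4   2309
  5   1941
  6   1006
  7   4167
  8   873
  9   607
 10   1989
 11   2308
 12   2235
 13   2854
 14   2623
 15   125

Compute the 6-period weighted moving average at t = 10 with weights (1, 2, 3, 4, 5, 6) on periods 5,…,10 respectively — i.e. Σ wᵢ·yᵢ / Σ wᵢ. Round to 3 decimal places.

1662.619

Weighted sum: 1·1941 + 2·1006 + 3·4167 + 4·873 + 5·607 + 6·1989 = 1941 + 2012 + 12501 + 3492 + 3035 + 11934 = 34915
Weight total: 1 + 2 + 3 + 4 + 5 + 6 = 21
WMA = 34915 / 21 = 1662.619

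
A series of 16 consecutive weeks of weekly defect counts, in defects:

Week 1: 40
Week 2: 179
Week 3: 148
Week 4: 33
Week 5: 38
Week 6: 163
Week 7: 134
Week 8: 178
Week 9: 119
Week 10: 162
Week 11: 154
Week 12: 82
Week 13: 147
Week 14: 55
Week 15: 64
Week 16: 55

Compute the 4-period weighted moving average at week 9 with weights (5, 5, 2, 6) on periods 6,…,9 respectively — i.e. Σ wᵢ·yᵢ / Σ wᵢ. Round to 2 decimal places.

141.94

Weighted sum: 5·163 + 5·134 + 2·178 + 6·119 = 815 + 670 + 356 + 714 = 2555
Weight total: 5 + 5 + 2 + 6 = 18
WMA = 2555 / 18 = 141.94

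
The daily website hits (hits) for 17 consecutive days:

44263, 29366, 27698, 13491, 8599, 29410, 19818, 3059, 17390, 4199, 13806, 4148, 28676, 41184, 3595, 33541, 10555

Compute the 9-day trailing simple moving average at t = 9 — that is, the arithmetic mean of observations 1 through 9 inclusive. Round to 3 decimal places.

Sum of periods 1–9: 44263 + 29366 + 27698 + 13491 + 8599 + 29410 + 19818 + 3059 + 17390 = 193094
Divide by 9: 193094 / 9 = 21454.889

21454.889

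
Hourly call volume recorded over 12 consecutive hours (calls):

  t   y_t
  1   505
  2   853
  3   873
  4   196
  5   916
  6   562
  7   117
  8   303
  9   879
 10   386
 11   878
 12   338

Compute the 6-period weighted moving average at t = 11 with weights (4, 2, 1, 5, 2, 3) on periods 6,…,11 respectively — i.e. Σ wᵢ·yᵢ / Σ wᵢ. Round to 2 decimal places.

622.71

Weighted sum: 4·562 + 2·117 + 1·303 + 5·879 + 2·386 + 3·878 = 2248 + 234 + 303 + 4395 + 772 + 2634 = 10586
Weight total: 4 + 2 + 1 + 5 + 2 + 3 = 17
WMA = 10586 / 17 = 622.71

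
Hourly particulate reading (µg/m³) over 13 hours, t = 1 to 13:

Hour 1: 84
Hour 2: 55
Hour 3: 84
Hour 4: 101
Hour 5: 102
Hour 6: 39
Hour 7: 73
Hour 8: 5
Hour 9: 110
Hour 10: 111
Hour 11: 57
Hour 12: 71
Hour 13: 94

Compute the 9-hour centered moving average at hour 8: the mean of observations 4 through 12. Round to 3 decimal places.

74.333

Sum of periods 4–12: 101 + 102 + 39 + 73 + 5 + 110 + 111 + 57 + 71 = 669
Divide by 9: 669 / 9 = 74.333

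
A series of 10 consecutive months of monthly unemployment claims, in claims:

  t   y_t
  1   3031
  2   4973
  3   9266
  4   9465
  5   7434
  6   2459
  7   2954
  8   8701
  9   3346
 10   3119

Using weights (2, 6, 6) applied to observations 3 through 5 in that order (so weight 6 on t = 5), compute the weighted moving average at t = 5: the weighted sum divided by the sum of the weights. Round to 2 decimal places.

8566.14

Weighted sum: 2·9266 + 6·9465 + 6·7434 = 18532 + 56790 + 44604 = 119926
Weight total: 2 + 6 + 6 = 14
WMA = 119926 / 14 = 8566.14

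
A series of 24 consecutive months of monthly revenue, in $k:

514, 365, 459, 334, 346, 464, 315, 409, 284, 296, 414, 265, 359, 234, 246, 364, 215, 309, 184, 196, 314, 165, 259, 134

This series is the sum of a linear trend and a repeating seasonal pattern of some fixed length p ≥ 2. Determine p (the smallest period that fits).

First differences y_{t+1} − y_t: -149, 94, -125, 12, 118, -149, 94, -125, 12, 118, -149, 94, …
The difference pattern repeats every 5 terms and not for any smaller step, so p = 5.

5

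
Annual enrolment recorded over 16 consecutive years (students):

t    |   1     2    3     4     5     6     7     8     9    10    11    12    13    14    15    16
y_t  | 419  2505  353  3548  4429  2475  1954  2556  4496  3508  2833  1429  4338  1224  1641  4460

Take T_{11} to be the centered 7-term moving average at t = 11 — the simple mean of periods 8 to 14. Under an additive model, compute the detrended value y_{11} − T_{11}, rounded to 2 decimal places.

Trend T_11 = (2556 + 4496 + 3508 + 2833 + 1429 + 4338 + 1224) / 7 = 20384/7 = 2912.0000
Detrended value: 2833 − 2912.0000 = -79.00

-79.00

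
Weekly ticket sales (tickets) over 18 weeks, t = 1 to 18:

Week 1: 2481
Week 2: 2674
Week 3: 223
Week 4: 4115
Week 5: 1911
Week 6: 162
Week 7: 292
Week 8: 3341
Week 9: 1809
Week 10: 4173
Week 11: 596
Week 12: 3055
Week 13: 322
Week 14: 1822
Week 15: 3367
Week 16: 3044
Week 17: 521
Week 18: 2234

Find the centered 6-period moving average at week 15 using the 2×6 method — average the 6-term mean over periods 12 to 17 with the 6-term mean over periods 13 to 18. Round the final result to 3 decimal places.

Sum over 12–17: 3055 + 322 + 1822 + 3367 + 3044 + 521 = 12131
Sum over 13–18: 322 + 1822 + 3367 + 3044 + 521 + 2234 = 11310
CMA at t=15 = (12131 + 11310) / (2·6) = 23441 / 12 = 1953.417

1953.417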